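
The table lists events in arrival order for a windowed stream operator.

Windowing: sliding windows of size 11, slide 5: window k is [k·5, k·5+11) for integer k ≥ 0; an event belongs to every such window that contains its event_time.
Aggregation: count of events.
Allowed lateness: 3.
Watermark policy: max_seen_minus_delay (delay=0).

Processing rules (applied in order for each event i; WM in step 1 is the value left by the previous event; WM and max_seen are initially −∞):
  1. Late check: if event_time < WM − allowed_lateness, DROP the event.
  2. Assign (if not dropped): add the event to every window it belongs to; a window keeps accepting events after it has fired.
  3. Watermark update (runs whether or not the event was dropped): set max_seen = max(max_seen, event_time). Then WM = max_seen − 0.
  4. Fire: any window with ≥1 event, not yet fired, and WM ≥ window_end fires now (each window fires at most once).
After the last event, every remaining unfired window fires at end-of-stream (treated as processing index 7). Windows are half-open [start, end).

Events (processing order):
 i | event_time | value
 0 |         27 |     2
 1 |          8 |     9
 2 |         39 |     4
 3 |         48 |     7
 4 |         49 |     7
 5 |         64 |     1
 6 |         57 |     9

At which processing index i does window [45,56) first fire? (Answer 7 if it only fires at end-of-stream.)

5

i=0 t=27 v=2: → [25,36),[20,31); WM=27
i=1 t=8 v=9: DROP (t<27-3); WM=27
i=2 t=39 v=4: → [35,46),[30,41); WM=39; [20,31) fires=1 [25,36) fires=1
i=3 t=48 v=7: → [45,56),[40,51); WM=48; [30,41) fires=1 [35,46) fires=1
i=4 t=49 v=7: → [45,56),[40,51); WM=49
i=5 t=64 v=1: → [60,71),[55,66); WM=64; [40,51) fires=2 [45,56) fires=2
i=6 t=57 v=9: DROP (t<64-3); WM=64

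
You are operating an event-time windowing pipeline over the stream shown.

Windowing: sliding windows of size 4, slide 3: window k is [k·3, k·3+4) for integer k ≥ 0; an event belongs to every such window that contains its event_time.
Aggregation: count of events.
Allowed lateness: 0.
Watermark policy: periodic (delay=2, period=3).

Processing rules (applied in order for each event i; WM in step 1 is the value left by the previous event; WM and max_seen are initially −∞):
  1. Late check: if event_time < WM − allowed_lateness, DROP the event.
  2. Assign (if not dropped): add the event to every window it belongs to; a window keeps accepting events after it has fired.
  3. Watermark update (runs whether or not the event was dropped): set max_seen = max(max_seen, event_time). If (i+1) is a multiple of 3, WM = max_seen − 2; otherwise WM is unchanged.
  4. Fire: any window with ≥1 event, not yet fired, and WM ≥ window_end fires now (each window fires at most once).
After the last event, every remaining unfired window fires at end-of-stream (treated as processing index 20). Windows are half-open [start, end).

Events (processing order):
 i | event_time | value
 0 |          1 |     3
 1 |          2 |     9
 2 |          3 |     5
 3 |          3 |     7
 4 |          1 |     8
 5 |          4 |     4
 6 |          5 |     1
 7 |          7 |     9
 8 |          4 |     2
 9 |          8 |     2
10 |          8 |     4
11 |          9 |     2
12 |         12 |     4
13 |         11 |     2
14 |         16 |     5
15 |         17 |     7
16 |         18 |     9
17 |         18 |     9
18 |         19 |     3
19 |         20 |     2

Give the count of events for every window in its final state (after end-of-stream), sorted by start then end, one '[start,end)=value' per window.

i=0 t=1 v=3: → [0,4); WM=−∞
i=1 t=2 v=9: → [0,4); WM=−∞
i=2 t=3 v=5: → [3,7),[0,4); WM=1
i=3 t=3 v=7: → [3,7),[0,4); WM=1
i=4 t=1 v=8: → [0,4); WM=1
i=5 t=4 v=4: → [3,7); WM=2
i=6 t=5 v=1: → [3,7); WM=2
i=7 t=7 v=9: → [6,10); WM=2
i=8 t=4 v=2: → [3,7); WM=5; [0,4) fires=5
i=9 t=8 v=2: → [6,10); WM=5
i=10 t=8 v=4: → [6,10); WM=5
i=11 t=9 v=2: → [9,13),[6,10); WM=7; [3,7) fires=5
i=12 t=12 v=4: → [12,16),[9,13); WM=7
i=13 t=11 v=2: → [9,13); WM=7
i=14 t=16 v=5: → [15,19); WM=14; [6,10) fires=4 [9,13) fires=3
i=15 t=17 v=7: → [15,19); WM=14
i=16 t=18 v=9: → [18,22),[15,19); WM=14
i=17 t=18 v=9: → [18,22),[15,19); WM=16; [12,16) fires=1
i=18 t=19 v=3: → [18,22); WM=16
i=19 t=20 v=2: → [18,22); WM=16

[0,4)=5 [3,7)=5 [6,10)=4 [9,13)=3 [12,16)=1 [15,19)=4 [18,22)=4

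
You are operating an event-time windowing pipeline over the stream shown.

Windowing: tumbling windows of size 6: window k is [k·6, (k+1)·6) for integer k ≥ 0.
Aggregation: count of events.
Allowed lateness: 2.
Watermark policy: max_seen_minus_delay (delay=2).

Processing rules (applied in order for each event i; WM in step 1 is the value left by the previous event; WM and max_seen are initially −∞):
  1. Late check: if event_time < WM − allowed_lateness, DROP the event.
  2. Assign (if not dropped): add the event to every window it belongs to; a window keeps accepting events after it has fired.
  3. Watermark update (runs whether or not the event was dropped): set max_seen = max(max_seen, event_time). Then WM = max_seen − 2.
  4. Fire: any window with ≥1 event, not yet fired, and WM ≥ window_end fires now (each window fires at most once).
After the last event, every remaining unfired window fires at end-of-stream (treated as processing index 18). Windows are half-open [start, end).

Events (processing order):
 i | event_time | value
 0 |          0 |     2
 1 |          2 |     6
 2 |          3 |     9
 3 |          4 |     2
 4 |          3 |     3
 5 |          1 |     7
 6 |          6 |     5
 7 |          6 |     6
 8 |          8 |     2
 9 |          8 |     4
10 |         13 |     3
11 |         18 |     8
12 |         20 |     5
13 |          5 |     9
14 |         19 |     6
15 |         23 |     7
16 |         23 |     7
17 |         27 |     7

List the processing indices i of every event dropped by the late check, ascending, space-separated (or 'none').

i=0 t=0 v=2: → [0,6); WM=-2
i=1 t=2 v=6: → [0,6); WM=0
i=2 t=3 v=9: → [0,6); WM=1
i=3 t=4 v=2: → [0,6); WM=2
i=4 t=3 v=3: → [0,6); WM=2
i=5 t=1 v=7: → [0,6); WM=2
i=6 t=6 v=5: → [6,12); WM=4
i=7 t=6 v=6: → [6,12); WM=4
i=8 t=8 v=2: → [6,12); WM=6; [0,6) fires=6
i=9 t=8 v=4: → [6,12); WM=6
i=10 t=13 v=3: → [12,18); WM=11
i=11 t=18 v=8: → [18,24); WM=16; [6,12) fires=4
i=12 t=20 v=5: → [18,24); WM=18; [12,18) fires=1
i=13 t=5 v=9: DROP (t<18-2); WM=18
i=14 t=19 v=6: → [18,24); WM=18
i=15 t=23 v=7: → [18,24); WM=21
i=16 t=23 v=7: → [18,24); WM=21
i=17 t=27 v=7: → [24,30); WM=25; [18,24) fires=5

13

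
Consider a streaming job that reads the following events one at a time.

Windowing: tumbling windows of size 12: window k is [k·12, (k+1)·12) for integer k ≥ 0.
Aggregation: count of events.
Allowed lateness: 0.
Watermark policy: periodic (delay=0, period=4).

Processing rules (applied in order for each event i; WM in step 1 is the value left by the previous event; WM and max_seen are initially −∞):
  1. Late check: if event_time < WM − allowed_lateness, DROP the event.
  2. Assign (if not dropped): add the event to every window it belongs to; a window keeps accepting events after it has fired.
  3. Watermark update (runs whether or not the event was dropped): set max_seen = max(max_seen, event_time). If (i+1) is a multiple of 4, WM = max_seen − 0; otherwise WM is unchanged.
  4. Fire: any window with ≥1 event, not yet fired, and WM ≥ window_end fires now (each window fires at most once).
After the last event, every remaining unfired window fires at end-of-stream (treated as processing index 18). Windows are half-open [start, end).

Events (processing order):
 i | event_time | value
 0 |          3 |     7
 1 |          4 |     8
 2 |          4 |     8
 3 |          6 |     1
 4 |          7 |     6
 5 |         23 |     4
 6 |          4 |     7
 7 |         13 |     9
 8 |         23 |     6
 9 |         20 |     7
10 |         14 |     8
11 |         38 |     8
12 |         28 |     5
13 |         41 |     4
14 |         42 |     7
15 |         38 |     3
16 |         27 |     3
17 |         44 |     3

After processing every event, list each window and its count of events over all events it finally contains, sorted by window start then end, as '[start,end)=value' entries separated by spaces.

[0,12)=5 [12,24)=3 [36,48)=5

i=0 t=3 v=7: → [0,12); WM=−∞
i=1 t=4 v=8: → [0,12); WM=−∞
i=2 t=4 v=8: → [0,12); WM=−∞
i=3 t=6 v=1: → [0,12); WM=6
i=4 t=7 v=6: → [0,12); WM=6
i=5 t=23 v=4: → [12,24); WM=6
i=6 t=4 v=7: DROP (t<6-0); WM=6
i=7 t=13 v=9: → [12,24); WM=23; [0,12) fires=5
i=8 t=23 v=6: → [12,24); WM=23
i=9 t=20 v=7: DROP (t<23-0); WM=23
i=10 t=14 v=8: DROP (t<23-0); WM=23
i=11 t=38 v=8: → [36,48); WM=38; [12,24) fires=3
i=12 t=28 v=5: DROP (t<38-0); WM=38
i=13 t=41 v=4: → [36,48); WM=38
i=14 t=42 v=7: → [36,48); WM=38
i=15 t=38 v=3: → [36,48); WM=42
i=16 t=27 v=3: DROP (t<42-0); WM=42
i=17 t=44 v=3: → [36,48); WM=42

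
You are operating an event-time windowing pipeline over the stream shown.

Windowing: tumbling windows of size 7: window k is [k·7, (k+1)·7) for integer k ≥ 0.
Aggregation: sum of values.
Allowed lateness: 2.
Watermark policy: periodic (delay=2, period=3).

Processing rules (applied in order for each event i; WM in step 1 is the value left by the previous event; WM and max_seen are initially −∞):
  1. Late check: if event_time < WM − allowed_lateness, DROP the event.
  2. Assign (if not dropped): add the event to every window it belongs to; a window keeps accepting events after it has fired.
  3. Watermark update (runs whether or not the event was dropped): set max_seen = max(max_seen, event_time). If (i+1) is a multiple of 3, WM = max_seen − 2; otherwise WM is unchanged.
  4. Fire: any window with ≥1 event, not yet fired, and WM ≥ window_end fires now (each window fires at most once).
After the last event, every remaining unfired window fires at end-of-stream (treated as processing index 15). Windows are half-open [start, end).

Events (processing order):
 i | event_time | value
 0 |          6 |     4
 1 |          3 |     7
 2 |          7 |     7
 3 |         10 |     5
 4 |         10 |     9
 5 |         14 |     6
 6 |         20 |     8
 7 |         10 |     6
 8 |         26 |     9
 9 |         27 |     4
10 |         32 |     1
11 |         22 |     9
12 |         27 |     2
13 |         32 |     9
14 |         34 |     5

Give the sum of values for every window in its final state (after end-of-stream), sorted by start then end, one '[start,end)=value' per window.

i=0 t=6 v=4: → [0,7); WM=−∞
i=1 t=3 v=7: → [0,7); WM=−∞
i=2 t=7 v=7: → [7,14); WM=5
i=3 t=10 v=5: → [7,14); WM=5
i=4 t=10 v=9: → [7,14); WM=5
i=5 t=14 v=6: → [14,21); WM=12; [0,7) fires=11
i=6 t=20 v=8: → [14,21); WM=12
i=7 t=10 v=6: → [7,14); WM=12
i=8 t=26 v=9: → [21,28); WM=24; [7,14) fires=27 [14,21) fires=14
i=9 t=27 v=4: → [21,28); WM=24
i=10 t=32 v=1: → [28,35); WM=24
i=11 t=22 v=9: → [21,28); WM=30; [21,28) fires=22
i=12 t=27 v=2: DROP (t<30-2); WM=30
i=13 t=32 v=9: → [28,35); WM=30
i=14 t=34 v=5: → [28,35); WM=32

[0,7)=11 [7,14)=27 [14,21)=14 [21,28)=22 [28,35)=15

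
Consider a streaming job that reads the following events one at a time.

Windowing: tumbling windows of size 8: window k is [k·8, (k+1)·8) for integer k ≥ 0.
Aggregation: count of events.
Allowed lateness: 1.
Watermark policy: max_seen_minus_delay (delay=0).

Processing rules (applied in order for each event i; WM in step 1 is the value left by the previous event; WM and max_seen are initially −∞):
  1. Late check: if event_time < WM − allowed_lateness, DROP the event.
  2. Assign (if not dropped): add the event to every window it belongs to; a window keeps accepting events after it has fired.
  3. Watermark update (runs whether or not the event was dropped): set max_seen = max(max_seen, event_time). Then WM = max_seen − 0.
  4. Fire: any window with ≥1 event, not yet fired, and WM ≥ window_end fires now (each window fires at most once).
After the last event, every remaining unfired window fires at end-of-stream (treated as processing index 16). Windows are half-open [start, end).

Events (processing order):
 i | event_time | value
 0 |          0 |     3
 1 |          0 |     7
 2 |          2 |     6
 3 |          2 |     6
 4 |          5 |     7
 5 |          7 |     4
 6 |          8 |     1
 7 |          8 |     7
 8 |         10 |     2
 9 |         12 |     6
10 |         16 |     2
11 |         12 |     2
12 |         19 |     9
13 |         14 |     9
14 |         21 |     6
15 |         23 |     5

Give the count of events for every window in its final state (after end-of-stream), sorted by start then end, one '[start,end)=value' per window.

[0,8)=6 [8,16)=4 [16,24)=4

i=0 t=0 v=3: → [0,8); WM=0
i=1 t=0 v=7: → [0,8); WM=0
i=2 t=2 v=6: → [0,8); WM=2
i=3 t=2 v=6: → [0,8); WM=2
i=4 t=5 v=7: → [0,8); WM=5
i=5 t=7 v=4: → [0,8); WM=7
i=6 t=8 v=1: → [8,16); WM=8; [0,8) fires=6
i=7 t=8 v=7: → [8,16); WM=8
i=8 t=10 v=2: → [8,16); WM=10
i=9 t=12 v=6: → [8,16); WM=12
i=10 t=16 v=2: → [16,24); WM=16; [8,16) fires=4
i=11 t=12 v=2: DROP (t<16-1); WM=16
i=12 t=19 v=9: → [16,24); WM=19
i=13 t=14 v=9: DROP (t<19-1); WM=19
i=14 t=21 v=6: → [16,24); WM=21
i=15 t=23 v=5: → [16,24); WM=23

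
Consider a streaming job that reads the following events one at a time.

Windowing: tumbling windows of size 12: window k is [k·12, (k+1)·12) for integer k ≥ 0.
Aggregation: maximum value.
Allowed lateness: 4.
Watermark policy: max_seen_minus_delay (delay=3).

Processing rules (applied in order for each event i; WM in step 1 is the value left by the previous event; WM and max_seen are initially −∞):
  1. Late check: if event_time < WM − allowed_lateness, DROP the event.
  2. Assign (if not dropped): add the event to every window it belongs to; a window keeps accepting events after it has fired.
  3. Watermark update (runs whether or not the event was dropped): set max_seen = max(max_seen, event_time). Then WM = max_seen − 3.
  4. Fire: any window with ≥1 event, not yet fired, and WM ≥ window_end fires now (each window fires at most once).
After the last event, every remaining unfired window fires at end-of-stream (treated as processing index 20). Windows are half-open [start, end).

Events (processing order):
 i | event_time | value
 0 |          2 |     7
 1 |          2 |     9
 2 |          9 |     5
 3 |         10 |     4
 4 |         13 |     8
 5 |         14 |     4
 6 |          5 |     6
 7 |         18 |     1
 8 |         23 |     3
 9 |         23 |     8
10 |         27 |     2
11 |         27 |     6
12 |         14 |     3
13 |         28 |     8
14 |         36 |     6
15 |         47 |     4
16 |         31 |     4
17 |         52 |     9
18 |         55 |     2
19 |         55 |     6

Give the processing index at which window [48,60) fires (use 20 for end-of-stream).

i=0 t=2 v=7: → [0,12); WM=-1
i=1 t=2 v=9: → [0,12); WM=-1
i=2 t=9 v=5: → [0,12); WM=6
i=3 t=10 v=4: → [0,12); WM=7
i=4 t=13 v=8: → [12,24); WM=10
i=5 t=14 v=4: → [12,24); WM=11
i=6 t=5 v=6: DROP (t<11-4); WM=11
i=7 t=18 v=1: → [12,24); WM=15; [0,12) fires=9
i=8 t=23 v=3: → [12,24); WM=20
i=9 t=23 v=8: → [12,24); WM=20
i=10 t=27 v=2: → [24,36); WM=24; [12,24) fires=8
i=11 t=27 v=6: → [24,36); WM=24
i=12 t=14 v=3: DROP (t<24-4); WM=24
i=13 t=28 v=8: → [24,36); WM=25
i=14 t=36 v=6: → [36,48); WM=33
i=15 t=47 v=4: → [36,48); WM=44; [24,36) fires=8
i=16 t=31 v=4: DROP (t<44-4); WM=44
i=17 t=52 v=9: → [48,60); WM=49; [36,48) fires=6
i=18 t=55 v=2: → [48,60); WM=52
i=19 t=55 v=6: → [48,60); WM=52

20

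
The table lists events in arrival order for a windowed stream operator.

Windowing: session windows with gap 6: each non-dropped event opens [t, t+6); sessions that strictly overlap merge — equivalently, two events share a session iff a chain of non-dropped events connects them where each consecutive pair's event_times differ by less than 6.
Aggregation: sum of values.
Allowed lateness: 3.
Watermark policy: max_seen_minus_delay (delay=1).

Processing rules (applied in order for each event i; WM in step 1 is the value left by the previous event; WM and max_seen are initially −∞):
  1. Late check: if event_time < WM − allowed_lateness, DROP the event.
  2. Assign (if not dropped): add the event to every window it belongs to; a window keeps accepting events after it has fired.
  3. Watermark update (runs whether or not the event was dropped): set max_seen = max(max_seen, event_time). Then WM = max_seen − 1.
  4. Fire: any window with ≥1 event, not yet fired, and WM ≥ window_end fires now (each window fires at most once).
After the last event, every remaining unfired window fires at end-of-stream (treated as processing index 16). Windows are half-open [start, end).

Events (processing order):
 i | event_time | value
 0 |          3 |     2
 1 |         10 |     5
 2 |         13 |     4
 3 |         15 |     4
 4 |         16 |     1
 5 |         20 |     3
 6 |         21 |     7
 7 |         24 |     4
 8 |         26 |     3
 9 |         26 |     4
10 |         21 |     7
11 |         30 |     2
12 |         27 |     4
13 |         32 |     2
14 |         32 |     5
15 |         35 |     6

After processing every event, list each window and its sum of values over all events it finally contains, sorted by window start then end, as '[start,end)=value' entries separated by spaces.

i=0 t=3 v=2: → [3,9); WM=2
i=1 t=10 v=5: → [10,16); WM=9
i=2 t=13 v=4: → [10,19); WM=12
i=3 t=15 v=4: → [10,21); WM=14
i=4 t=16 v=1: → [10,22); WM=15
i=5 t=20 v=3: → [10,26); WM=19
i=6 t=21 v=7: → [10,27); WM=20
i=7 t=24 v=4: → [10,30); WM=23
i=8 t=26 v=3: → [10,32); WM=25
i=9 t=26 v=4: → [10,32); WM=25
i=10 t=21 v=7: DROP (t<25-3); WM=25
i=11 t=30 v=2: → [10,36); WM=29
i=12 t=27 v=4: → [10,36); WM=29
i=13 t=32 v=2: → [10,38); WM=31
i=14 t=32 v=5: → [10,38); WM=31
i=15 t=35 v=6: → [10,41); WM=34

[3,9)=2 [10,41)=54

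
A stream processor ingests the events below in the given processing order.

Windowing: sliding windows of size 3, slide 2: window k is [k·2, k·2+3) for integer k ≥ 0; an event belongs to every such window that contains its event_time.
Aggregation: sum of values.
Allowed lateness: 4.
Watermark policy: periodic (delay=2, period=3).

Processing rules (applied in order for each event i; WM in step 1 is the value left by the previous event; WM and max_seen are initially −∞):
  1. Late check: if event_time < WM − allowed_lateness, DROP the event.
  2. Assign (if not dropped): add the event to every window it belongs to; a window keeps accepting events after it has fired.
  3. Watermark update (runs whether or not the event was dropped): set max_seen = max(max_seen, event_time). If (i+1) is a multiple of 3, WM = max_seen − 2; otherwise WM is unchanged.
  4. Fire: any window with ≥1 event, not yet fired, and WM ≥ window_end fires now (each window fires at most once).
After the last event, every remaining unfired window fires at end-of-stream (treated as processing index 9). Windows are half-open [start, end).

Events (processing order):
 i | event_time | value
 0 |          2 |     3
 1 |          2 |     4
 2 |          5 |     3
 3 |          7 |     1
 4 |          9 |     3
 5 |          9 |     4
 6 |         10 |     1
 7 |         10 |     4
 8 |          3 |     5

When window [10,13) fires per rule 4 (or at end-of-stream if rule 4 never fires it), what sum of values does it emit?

5

i=0 t=2 v=3: → [2,5),[0,3); WM=−∞
i=1 t=2 v=4: → [2,5),[0,3); WM=−∞
i=2 t=5 v=3: → [4,7); WM=3; [0,3) fires=7
i=3 t=7 v=1: → [6,9); WM=3
i=4 t=9 v=3: → [8,11); WM=3
i=5 t=9 v=4: → [8,11); WM=7; [2,5) fires=7 [4,7) fires=3
i=6 t=10 v=1: → [10,13),[8,11); WM=7
i=7 t=10 v=4: → [10,13),[8,11); WM=7
i=8 t=3 v=5: → [2,5); WM=8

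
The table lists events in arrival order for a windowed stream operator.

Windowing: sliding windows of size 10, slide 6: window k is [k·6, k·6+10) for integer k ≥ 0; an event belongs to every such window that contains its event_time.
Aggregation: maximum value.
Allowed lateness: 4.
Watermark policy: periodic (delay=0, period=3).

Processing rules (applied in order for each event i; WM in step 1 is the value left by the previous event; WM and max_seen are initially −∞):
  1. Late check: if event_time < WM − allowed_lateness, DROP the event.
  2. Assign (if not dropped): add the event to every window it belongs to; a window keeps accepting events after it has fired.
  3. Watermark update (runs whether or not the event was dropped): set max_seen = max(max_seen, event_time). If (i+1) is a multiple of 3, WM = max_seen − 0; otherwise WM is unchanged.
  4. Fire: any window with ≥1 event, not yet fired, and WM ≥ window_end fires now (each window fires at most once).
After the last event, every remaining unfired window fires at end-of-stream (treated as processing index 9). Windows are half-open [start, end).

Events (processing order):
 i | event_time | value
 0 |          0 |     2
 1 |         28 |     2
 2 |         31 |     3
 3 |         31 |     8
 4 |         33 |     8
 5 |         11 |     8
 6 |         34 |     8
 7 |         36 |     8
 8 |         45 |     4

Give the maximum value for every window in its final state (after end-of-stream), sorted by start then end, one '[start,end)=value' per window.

[0,10)=2 [24,34)=8 [30,40)=8 [36,46)=8 [42,52)=4

i=0 t=0 v=2: → [0,10); WM=−∞
i=1 t=28 v=2: → [24,34); WM=−∞
i=2 t=31 v=3: → [30,40),[24,34); WM=31; [0,10) fires=2
i=3 t=31 v=8: → [30,40),[24,34); WM=31
i=4 t=33 v=8: → [30,40),[24,34); WM=31
i=5 t=11 v=8: DROP (t<31-4); WM=33
i=6 t=34 v=8: → [30,40); WM=33
i=7 t=36 v=8: → [36,46),[30,40); WM=33
i=8 t=45 v=4: → [42,52),[36,46); WM=45; [24,34) fires=8 [30,40) fires=8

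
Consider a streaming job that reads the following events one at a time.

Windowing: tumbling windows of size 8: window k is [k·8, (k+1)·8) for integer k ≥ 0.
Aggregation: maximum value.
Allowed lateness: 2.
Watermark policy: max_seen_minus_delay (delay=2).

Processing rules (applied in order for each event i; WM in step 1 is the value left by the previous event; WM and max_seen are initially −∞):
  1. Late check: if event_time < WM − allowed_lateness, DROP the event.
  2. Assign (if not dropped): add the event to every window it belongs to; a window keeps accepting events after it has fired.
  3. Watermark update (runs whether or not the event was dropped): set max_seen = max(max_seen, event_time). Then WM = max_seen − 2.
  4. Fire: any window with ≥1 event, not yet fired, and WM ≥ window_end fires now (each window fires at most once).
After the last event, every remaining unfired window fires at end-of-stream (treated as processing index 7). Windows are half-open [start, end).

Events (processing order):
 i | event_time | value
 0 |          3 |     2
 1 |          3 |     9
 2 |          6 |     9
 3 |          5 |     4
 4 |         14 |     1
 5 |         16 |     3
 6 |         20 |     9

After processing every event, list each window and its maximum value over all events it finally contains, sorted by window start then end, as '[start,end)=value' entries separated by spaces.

[0,8)=9 [8,16)=1 [16,24)=9

i=0 t=3 v=2: → [0,8); WM=1
i=1 t=3 v=9: → [0,8); WM=1
i=2 t=6 v=9: → [0,8); WM=4
i=3 t=5 v=4: → [0,8); WM=4
i=4 t=14 v=1: → [8,16); WM=12; [0,8) fires=9
i=5 t=16 v=3: → [16,24); WM=14
i=6 t=20 v=9: → [16,24); WM=18; [8,16) fires=1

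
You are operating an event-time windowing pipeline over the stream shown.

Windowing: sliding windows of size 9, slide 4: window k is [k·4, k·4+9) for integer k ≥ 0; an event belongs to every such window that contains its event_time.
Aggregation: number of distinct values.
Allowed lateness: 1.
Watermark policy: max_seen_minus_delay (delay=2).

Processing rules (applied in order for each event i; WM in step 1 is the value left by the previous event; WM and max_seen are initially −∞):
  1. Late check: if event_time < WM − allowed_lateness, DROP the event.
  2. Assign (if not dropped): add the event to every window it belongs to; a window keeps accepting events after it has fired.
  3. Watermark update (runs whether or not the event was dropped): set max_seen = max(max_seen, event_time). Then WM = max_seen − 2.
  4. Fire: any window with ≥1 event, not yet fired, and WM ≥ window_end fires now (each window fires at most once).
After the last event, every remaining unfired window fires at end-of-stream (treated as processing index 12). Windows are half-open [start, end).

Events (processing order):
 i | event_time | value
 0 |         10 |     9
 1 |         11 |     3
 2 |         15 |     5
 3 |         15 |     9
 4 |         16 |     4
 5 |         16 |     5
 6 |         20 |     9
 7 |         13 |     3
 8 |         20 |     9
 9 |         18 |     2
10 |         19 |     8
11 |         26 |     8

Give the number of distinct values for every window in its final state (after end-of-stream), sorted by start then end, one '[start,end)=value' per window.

i=0 t=10 v=9: → [8,17),[4,13); WM=8
i=1 t=11 v=3: → [8,17),[4,13); WM=9
i=2 t=15 v=5: → [12,21),[8,17); WM=13; [4,13) fires=2
i=3 t=15 v=9: → [12,21),[8,17); WM=13
i=4 t=16 v=4: → [16,25),[12,21),[8,17); WM=14
i=5 t=16 v=5: → [16,25),[12,21),[8,17); WM=14
i=6 t=20 v=9: → [20,29),[16,25),[12,21); WM=18; [8,17) fires=4
i=7 t=13 v=3: DROP (t<18-1); WM=18
i=8 t=20 v=9: → [20,29),[16,25),[12,21); WM=18
i=9 t=18 v=2: → [16,25),[12,21); WM=18
i=10 t=19 v=8: → [16,25),[12,21); WM=18
i=11 t=26 v=8: → [24,33),[20,29); WM=24; [12,21) fires=5

[4,13)=2 [8,17)=4 [12,21)=5 [16,25)=5 [20,29)=2 [24,33)=1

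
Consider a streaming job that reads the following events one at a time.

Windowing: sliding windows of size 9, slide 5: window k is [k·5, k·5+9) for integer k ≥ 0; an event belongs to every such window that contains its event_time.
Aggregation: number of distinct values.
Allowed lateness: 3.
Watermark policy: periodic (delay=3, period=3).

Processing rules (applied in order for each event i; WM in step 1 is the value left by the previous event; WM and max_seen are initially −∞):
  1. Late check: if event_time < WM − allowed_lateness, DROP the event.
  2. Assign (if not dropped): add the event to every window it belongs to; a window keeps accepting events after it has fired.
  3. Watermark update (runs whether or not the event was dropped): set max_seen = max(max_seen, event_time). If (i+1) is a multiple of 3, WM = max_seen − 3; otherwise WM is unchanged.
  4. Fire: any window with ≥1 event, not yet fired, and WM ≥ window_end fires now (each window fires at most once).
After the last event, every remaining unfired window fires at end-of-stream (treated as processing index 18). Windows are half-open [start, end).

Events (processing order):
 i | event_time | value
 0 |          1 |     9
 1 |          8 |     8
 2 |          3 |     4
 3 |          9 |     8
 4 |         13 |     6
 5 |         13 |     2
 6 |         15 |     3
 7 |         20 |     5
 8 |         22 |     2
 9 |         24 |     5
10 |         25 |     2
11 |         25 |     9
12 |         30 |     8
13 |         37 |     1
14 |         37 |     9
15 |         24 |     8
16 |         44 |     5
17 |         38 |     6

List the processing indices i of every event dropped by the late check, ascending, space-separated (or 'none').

i=0 t=1 v=9: → [0,9); WM=−∞
i=1 t=8 v=8: → [5,14),[0,9); WM=−∞
i=2 t=3 v=4: → [0,9); WM=5
i=3 t=9 v=8: → [5,14); WM=5
i=4 t=13 v=6: → [10,19),[5,14); WM=5
i=5 t=13 v=2: → [10,19),[5,14); WM=10; [0,9) fires=3
i=6 t=15 v=3: → [15,24),[10,19); WM=10
i=7 t=20 v=5: → [20,29),[15,24); WM=10
i=8 t=22 v=2: → [20,29),[15,24); WM=19; [5,14) fires=3 [10,19) fires=3
i=9 t=24 v=5: → [20,29); WM=19
i=10 t=25 v=2: → [25,34),[20,29); WM=19
i=11 t=25 v=9: → [25,34),[20,29); WM=22
i=12 t=30 v=8: → [30,39),[25,34); WM=22
i=13 t=37 v=1: → [35,44),[30,39); WM=22
i=14 t=37 v=9: → [35,44),[30,39); WM=34; [15,24) fires=3 [20,29) fires=3 [25,34) fires=3
i=15 t=24 v=8: DROP (t<34-3); WM=34
i=16 t=44 v=5: → [40,49); WM=34
i=17 t=38 v=6: → [35,44),[30,39); WM=41; [30,39) fires=4

15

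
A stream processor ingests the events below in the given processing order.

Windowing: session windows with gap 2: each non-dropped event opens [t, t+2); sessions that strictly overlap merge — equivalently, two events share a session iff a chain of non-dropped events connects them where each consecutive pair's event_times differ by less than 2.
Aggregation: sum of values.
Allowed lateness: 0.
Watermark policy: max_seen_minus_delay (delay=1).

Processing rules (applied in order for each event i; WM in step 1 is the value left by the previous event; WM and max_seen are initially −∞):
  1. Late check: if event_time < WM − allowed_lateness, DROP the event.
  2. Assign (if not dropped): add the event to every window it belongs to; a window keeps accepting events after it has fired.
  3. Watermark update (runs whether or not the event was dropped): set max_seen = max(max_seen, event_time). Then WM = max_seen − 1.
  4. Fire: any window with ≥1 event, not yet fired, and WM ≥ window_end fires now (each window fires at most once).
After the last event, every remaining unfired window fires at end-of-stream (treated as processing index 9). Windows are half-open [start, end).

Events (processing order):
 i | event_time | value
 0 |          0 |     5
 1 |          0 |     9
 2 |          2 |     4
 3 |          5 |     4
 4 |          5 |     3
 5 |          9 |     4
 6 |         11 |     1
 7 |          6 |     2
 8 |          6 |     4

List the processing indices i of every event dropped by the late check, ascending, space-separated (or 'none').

7 8

i=0 t=0 v=5: → [0,2); WM=-1
i=1 t=0 v=9: → [0,2); WM=-1
i=2 t=2 v=4: → [2,4); WM=1
i=3 t=5 v=4: → [5,7); WM=4
i=4 t=5 v=3: → [5,7); WM=4
i=5 t=9 v=4: → [9,11); WM=8
i=6 t=11 v=1: → [11,13); WM=10
i=7 t=6 v=2: DROP (t<10-0); WM=10
i=8 t=6 v=4: DROP (t<10-0); WM=10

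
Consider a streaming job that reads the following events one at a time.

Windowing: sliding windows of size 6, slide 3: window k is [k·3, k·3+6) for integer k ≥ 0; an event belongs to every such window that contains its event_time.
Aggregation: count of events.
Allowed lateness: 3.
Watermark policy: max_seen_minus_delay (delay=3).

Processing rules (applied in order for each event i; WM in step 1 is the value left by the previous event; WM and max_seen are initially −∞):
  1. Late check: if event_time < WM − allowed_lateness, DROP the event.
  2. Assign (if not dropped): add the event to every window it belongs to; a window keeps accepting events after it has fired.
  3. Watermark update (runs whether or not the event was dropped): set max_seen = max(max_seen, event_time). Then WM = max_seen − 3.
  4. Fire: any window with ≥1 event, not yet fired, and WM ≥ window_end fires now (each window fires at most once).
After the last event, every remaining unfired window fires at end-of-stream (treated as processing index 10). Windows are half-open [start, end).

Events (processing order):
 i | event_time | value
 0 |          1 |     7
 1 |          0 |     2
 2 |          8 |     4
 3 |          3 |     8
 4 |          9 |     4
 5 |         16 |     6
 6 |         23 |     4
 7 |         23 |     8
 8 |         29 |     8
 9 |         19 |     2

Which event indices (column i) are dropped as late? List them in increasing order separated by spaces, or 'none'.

i=0 t=1 v=7: → [0,6); WM=-2
i=1 t=0 v=2: → [0,6); WM=-2
i=2 t=8 v=4: → [6,12),[3,9); WM=5
i=3 t=3 v=8: → [3,9),[0,6); WM=5
i=4 t=9 v=4: → [9,15),[6,12); WM=6; [0,6) fires=3
i=5 t=16 v=6: → [15,21),[12,18); WM=13; [3,9) fires=2 [6,12) fires=2
i=6 t=23 v=4: → [21,27),[18,24); WM=20; [9,15) fires=1 [12,18) fires=1
i=7 t=23 v=8: → [21,27),[18,24); WM=20
i=8 t=29 v=8: → [27,33),[24,30); WM=26; [15,21) fires=1 [18,24) fires=2
i=9 t=19 v=2: DROP (t<26-3); WM=26

9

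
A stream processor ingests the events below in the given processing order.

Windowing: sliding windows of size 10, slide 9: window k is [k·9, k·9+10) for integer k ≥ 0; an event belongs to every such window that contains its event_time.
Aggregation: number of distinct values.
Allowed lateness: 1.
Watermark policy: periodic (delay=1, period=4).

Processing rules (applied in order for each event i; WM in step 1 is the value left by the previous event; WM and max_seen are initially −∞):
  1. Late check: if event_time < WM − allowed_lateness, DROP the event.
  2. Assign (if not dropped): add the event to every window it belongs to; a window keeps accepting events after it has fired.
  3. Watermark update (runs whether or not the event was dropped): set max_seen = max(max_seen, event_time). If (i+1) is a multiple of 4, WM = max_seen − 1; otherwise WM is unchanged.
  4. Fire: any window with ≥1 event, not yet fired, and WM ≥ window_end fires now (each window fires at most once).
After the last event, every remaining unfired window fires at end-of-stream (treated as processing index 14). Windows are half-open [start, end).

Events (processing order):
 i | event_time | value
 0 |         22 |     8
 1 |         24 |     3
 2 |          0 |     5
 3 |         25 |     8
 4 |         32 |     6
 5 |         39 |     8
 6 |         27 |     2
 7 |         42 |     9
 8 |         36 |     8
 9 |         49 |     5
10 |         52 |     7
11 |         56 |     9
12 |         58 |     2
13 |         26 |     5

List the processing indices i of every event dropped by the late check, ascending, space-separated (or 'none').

8 13

i=0 t=22 v=8: → [18,28); WM=−∞
i=1 t=24 v=3: → [18,28); WM=−∞
i=2 t=0 v=5: → [0,10); WM=−∞
i=3 t=25 v=8: → [18,28); WM=24; [0,10) fires=1
i=4 t=32 v=6: → [27,37); WM=24
i=5 t=39 v=8: → [36,46); WM=24
i=6 t=27 v=2: → [27,37),[18,28); WM=24
i=7 t=42 v=9: → [36,46); WM=41; [18,28) fires=3 [27,37) fires=2
i=8 t=36 v=8: DROP (t<41-1); WM=41
i=9 t=49 v=5: → [45,55); WM=41
i=10 t=52 v=7: → [45,55); WM=41
i=11 t=56 v=9: → [54,64); WM=55; [36,46) fires=2 [45,55) fires=2
i=12 t=58 v=2: → [54,64); WM=55
i=13 t=26 v=5: DROP (t<55-1); WM=55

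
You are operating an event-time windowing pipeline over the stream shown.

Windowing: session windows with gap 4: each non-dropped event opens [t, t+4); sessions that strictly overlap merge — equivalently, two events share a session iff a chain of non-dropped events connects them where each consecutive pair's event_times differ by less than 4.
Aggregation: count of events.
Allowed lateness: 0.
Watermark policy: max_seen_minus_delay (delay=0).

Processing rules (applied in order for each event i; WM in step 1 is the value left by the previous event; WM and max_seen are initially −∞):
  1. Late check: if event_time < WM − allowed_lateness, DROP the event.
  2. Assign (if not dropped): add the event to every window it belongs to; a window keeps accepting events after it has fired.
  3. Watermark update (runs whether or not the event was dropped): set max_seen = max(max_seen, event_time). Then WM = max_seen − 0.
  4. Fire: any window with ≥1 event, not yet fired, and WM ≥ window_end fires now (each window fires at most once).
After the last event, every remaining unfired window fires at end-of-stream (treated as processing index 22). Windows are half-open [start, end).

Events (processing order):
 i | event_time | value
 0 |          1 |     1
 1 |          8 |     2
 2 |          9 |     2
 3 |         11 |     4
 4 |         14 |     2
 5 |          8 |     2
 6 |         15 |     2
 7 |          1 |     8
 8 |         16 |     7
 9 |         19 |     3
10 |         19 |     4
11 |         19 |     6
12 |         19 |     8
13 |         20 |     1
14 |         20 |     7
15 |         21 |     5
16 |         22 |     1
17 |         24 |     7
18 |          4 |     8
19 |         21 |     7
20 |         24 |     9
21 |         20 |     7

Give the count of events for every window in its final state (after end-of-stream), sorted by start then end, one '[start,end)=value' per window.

[1,5)=1 [8,28)=16

i=0 t=1 v=1: → [1,5); WM=1
i=1 t=8 v=2: → [8,12); WM=8
i=2 t=9 v=2: → [8,13); WM=9
i=3 t=11 v=4: → [8,15); WM=11
i=4 t=14 v=2: → [8,18); WM=14
i=5 t=8 v=2: DROP (t<14-0); WM=14
i=6 t=15 v=2: → [8,19); WM=15
i=7 t=1 v=8: DROP (t<15-0); WM=15
i=8 t=16 v=7: → [8,20); WM=16
i=9 t=19 v=3: → [8,23); WM=19
i=10 t=19 v=4: → [8,23); WM=19
i=11 t=19 v=6: → [8,23); WM=19
i=12 t=19 v=8: → [8,23); WM=19
i=13 t=20 v=1: → [8,24); WM=20
i=14 t=20 v=7: → [8,24); WM=20
i=15 t=21 v=5: → [8,25); WM=21
i=16 t=22 v=1: → [8,26); WM=22
i=17 t=24 v=7: → [8,28); WM=24
i=18 t=4 v=8: DROP (t<24-0); WM=24
i=19 t=21 v=7: DROP (t<24-0); WM=24
i=20 t=24 v=9: → [8,28); WM=24
i=21 t=20 v=7: DROP (t<24-0); WM=24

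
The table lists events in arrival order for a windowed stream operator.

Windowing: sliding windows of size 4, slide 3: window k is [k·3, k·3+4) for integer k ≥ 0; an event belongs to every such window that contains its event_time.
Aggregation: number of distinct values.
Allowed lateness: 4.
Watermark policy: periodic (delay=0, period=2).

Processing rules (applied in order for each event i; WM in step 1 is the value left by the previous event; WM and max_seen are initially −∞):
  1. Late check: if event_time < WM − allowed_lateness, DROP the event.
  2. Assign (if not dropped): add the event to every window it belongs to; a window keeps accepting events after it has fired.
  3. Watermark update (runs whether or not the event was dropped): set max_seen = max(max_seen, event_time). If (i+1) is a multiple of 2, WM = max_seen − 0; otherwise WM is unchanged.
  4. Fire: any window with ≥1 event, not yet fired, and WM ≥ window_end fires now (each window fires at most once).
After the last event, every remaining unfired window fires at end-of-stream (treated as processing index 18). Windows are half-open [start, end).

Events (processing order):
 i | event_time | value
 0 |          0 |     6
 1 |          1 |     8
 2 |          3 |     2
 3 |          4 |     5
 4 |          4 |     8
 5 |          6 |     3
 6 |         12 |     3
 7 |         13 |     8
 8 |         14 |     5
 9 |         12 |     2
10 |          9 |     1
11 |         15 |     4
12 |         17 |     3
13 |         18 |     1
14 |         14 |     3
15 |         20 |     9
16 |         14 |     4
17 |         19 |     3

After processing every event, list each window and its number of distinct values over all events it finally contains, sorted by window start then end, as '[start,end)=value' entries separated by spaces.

[0,4)=3 [3,7)=4 [6,10)=1 [9,13)=2 [12,16)=5 [15,19)=3 [18,22)=3

i=0 t=0 v=6: → [0,4); WM=−∞
i=1 t=1 v=8: → [0,4); WM=1
i=2 t=3 v=2: → [3,7),[0,4); WM=1
i=3 t=4 v=5: → [3,7); WM=4; [0,4) fires=3
i=4 t=4 v=8: → [3,7); WM=4
i=5 t=6 v=3: → [6,10),[3,7); WM=6
i=6 t=12 v=3: → [12,16),[9,13); WM=6
i=7 t=13 v=8: → [12,16); WM=13; [3,7) fires=4 [6,10) fires=1 [9,13) fires=1
i=8 t=14 v=5: → [12,16); WM=13
i=9 t=12 v=2: → [12,16),[9,13); WM=14
i=10 t=9 v=1: DROP (t<14-4); WM=14
i=11 t=15 v=4: → [15,19),[12,16); WM=15
i=12 t=17 v=3: → [15,19); WM=15
i=13 t=18 v=1: → [18,22),[15,19); WM=18; [12,16) fires=5
i=14 t=14 v=3: → [12,16); WM=18
i=15 t=20 v=9: → [18,22); WM=20; [15,19) fires=3
i=16 t=14 v=4: DROP (t<20-4); WM=20
i=17 t=19 v=3: → [18,22); WM=20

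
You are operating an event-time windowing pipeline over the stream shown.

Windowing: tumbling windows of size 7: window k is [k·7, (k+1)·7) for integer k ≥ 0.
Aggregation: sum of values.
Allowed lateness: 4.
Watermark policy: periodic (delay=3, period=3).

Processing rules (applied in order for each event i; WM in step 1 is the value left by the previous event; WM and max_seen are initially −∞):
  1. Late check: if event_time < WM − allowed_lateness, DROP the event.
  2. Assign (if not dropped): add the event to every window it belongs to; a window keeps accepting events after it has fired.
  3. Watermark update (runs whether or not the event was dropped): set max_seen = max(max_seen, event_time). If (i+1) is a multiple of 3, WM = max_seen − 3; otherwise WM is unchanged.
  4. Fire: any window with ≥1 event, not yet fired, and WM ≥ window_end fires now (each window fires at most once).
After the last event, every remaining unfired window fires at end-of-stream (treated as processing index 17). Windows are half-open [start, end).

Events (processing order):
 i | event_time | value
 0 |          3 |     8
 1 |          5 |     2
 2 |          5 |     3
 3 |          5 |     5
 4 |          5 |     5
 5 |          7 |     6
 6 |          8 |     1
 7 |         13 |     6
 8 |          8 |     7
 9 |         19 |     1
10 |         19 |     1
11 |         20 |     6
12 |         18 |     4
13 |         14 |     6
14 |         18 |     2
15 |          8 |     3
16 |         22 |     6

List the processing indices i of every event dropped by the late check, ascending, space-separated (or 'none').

i=0 t=3 v=8: → [0,7); WM=−∞
i=1 t=5 v=2: → [0,7); WM=−∞
i=2 t=5 v=3: → [0,7); WM=2
i=3 t=5 v=5: → [0,7); WM=2
i=4 t=5 v=5: → [0,7); WM=2
i=5 t=7 v=6: → [7,14); WM=4
i=6 t=8 v=1: → [7,14); WM=4
i=7 t=13 v=6: → [7,14); WM=4
i=8 t=8 v=7: → [7,14); WM=10; [0,7) fires=23
i=9 t=19 v=1: → [14,21); WM=10
i=10 t=19 v=1: → [14,21); WM=10
i=11 t=20 v=6: → [14,21); WM=17; [7,14) fires=20
i=12 t=18 v=4: → [14,21); WM=17
i=13 t=14 v=6: → [14,21); WM=17
i=14 t=18 v=2: → [14,21); WM=17
i=15 t=8 v=3: DROP (t<17-4); WM=17
i=16 t=22 v=6: → [21,28); WM=17

15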